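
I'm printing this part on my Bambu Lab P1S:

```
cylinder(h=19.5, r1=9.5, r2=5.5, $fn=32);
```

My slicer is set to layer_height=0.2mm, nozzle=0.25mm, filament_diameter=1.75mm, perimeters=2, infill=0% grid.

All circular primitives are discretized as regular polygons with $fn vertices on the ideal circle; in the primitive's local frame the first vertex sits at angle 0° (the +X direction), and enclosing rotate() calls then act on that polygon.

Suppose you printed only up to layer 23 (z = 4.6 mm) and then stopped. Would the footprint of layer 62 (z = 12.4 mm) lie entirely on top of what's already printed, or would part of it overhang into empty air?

entirely on top

Compare the two slices. At z = 4.6: the cone (r1=9.5→r2=5.5) has section circumradius 8.556 here — a regular 32-gon (area = (32/2)·8.556²·sin(360°/32) = 228.53 mm²). At z = 12.4: the cone contributes a regular 32-gon of circumradius 6.956 (interpolated between r1=9.5 and r2=5.5 at t=0.636) (area = (32/2)·6.956²·sin(360°/32) = 151.05 mm²). Checking containment: the cross-section at z = 12.4 is a subset of the cross-section at z = 4.6.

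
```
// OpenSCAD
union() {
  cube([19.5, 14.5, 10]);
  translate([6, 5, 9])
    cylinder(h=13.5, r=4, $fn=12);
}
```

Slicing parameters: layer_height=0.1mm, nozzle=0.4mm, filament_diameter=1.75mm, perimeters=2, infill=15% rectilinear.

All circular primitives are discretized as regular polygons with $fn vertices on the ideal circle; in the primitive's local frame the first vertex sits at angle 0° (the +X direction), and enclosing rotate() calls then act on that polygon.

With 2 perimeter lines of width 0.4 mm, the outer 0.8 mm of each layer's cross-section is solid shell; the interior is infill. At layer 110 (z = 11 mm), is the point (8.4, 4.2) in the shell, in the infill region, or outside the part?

At z = 11 mm: the cube is not intersected at this z (z outside [0, 10]); the r=4 cylinder at (6, 5) gives a regular 12-gon of circumradius 4 (constant along its height); Taking the union: only the r=4 cylinder at (6, 5) is present, so the union is just that shape — 1 connected region. Overall, the cross-section is a single solid region. The nearest boundary edge runs (9.46, 3.00)→(10.00, 5.00); distance from the point to it = 1.34 mm. The point is inside the cross-section and 1.34 mm from the nearest boundary — more than the 0.8 mm shell width (2 × 0.4), so it's in the infill interior.

infill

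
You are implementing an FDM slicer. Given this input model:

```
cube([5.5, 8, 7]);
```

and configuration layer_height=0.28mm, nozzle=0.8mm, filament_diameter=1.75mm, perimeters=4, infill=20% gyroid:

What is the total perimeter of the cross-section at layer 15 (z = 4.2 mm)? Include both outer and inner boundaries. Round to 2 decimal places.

27.00 mm

At z = 4.2 mm: the 5.5×8 cube contributes its full rectangle (perimeter 27.00 mm). Overall, the cross-section is a single solid region. Total boundary length (outer) = 27.00 mm.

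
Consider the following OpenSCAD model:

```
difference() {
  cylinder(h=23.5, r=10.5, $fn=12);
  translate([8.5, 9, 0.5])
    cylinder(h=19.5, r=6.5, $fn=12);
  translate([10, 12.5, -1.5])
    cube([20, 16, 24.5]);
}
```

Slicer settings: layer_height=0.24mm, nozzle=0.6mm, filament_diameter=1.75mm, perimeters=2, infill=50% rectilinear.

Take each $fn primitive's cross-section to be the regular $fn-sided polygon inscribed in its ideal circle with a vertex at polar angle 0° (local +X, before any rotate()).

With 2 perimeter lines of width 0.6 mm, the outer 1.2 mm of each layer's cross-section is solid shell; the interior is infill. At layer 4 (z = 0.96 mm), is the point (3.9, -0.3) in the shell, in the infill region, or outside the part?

infill

At z = 0.96 mm: the cylinder: section is a regular 12-gon, circumradius r=10.5; the r=6.5 cylinder at (8.5, 9) contributes a regular 12-gon of circumradius 6.5; the 20×16 cube at (10, 12.5) contributes its full rectangle; After the difference (first − rest): starting from the r=10.5 cylinder, the r=6.5 cylinder at (8.5, 9) partially overlaps it — only the 30.91 mm² overlap (of its 126.75 mm²) is removed, clipping the outline; the 20×16 cube at (10, 12.5) misses the remaining region (no effect) — 1 connected region. Overall, the cross-section is a single solid region. The nearest boundary edge runs (2.87, 5.75)→(5.25, 3.37); distance from the point to it = 3.91 mm. The point is inside the cross-section and 3.91 mm from the nearest boundary — more than the 1.2 mm shell width (2 × 0.6), so it's in the infill interior.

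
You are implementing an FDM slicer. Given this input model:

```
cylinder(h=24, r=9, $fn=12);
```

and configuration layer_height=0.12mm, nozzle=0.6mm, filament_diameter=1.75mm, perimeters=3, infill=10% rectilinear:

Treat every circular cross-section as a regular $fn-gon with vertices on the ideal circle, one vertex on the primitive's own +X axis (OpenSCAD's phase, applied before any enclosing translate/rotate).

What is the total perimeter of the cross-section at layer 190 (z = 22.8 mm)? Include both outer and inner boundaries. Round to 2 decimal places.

At z = 22.8 mm: the cylinder: section is a regular 12-gon, circumradius r=9 (perimeter = 2·12·9.000·sin(180°/12) = 55.90 mm). Overall, the cross-section is a single solid region. Total boundary length (outer) = 55.90 mm.

55.90 mm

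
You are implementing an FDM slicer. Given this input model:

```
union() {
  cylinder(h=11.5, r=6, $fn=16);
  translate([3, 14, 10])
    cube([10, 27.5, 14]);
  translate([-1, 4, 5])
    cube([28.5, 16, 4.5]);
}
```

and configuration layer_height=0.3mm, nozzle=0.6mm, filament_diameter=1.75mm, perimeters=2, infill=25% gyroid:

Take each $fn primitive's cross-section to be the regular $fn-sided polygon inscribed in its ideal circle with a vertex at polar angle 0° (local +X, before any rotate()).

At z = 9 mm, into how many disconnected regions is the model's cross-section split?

1

At z = 9 mm: the cylinder: section is a regular 16-gon, circumradius r=6; the cube at (3, 14) is absent (z outside [10, 24]); the cube at (-1, 4) (footprint 28.5×16) is included at this height; Taking the union: the regions partially overlap (shared area 7.73 mm²), so overlapping operands fuse into one piece — 1 connected region. The result has 1 disconnected region.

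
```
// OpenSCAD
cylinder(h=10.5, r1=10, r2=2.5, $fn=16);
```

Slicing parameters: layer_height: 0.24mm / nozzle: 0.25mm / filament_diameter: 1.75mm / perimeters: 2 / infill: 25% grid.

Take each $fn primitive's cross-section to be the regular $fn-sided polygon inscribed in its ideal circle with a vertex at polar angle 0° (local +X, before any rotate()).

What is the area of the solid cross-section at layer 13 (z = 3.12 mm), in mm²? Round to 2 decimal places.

At z = 3.12 mm: the cone (r1=10→r2=2.5) has section circumradius 7.771 here — a regular 16-gon (area = (16/2)·7.771²·sin(360°/16) = 184.90 mm²). Overall, the cross-section is a single solid region. Net area = 184.90 mm².

184.90 mm²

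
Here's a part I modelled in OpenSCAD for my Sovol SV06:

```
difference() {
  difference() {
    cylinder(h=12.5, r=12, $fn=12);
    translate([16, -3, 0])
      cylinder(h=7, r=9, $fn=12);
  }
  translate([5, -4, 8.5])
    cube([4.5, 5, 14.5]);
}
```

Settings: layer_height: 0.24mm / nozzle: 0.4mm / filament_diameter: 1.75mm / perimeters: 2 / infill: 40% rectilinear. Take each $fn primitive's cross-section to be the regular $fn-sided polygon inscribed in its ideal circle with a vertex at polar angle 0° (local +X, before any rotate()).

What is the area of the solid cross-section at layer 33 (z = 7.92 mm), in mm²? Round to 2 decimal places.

432.00 mm²

At z = 7.92 mm: the r=12 cylinder gives a regular 12-gon of circumradius 12 (constant along its height) (area = (12/2)·12.000²·sin(360°/12) = 432.00 mm²); the cylinder at (16, -3) does not reach this height (z outside [0, 7]); After the difference (first − rest): none of the subtracted shapes is present at this height, so the r=12 cylinder is unchanged — area = 432.00 mm²; the cube at (5, -4) is absent (z outside [8.5, 23]); Taking the first minus the rest: none of the subtracted shapes is present at this height, so that combined region is unchanged — area = 432.00 mm². Overall, the cross-section is a single solid region. Net area = 432.00 mm².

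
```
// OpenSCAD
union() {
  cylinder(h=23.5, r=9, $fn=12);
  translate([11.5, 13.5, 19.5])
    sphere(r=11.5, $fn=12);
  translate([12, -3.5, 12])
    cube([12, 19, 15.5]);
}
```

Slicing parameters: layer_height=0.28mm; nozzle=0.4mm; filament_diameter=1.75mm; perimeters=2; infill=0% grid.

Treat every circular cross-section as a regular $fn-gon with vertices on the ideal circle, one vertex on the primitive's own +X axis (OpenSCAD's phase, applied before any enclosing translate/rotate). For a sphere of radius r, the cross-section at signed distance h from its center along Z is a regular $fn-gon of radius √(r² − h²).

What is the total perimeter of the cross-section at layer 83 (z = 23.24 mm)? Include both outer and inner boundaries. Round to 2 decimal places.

128.07 mm

At z = 23.24 mm: the r=9 cylinder gives a regular 12-gon of circumradius 9 (constant along its height) (perimeter = 2·12·9.000·sin(180°/12) = 55.90 mm); the r=11.5 sphere at (11.5, 13.5) slices to a regular 12-gon of circumradius 10.875 (√(r²−h²) with h=3.74 from center) (perimeter = 2·12·10.875·sin(180°/12) = 67.55 mm); the cube at (12, -3.5) (footprint 12×19) is included at this height (perimeter 62.00 mm); Taking the union: the regions partially overlap (shared area 112.68 mm²), so the edge portions inside another operand are dropped and the merged outline is re-measured after clipping — boundary = 128.07 mm. Overall, the cross-section is a single solid region. Total boundary length (outer) = 128.07 mm.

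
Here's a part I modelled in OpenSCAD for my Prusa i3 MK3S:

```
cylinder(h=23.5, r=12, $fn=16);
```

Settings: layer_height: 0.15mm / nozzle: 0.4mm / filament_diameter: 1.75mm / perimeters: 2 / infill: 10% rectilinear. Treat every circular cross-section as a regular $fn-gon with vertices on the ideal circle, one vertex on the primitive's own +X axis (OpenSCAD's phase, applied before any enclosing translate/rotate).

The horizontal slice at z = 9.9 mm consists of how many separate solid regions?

1

At z = 9.9 mm: the r=12 cylinder gives a regular 16-gon of circumradius 12 (constant along its height). The result has 1 disconnected region.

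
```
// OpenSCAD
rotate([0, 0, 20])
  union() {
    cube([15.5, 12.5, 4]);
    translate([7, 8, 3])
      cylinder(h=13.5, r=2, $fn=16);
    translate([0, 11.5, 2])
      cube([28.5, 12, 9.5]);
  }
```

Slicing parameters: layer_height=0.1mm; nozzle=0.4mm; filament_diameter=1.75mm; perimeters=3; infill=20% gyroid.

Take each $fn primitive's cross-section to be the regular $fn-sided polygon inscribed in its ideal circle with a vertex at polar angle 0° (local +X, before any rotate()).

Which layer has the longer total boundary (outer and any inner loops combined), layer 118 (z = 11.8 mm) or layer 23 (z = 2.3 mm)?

layer 23 (z = 2.3 mm)

Layer 118 (z = 11.8): the cube is not intersected at this z (z outside [0, 4]); the r=2 cylinder at (7, 8) gives a regular 16-gon of circumradius 2 (constant along its height) (perimeter = 2·16·2.000·sin(180°/16) = 12.49 mm); the cube at (0, 11.5) does not reach this height (z outside [2, 11.5]); Merging all regions: only the r=2 cylinder at (7, 8) is present, so the union is just that shape — boundary = 12.49 mm; (rotated 20° about Z; rotation is an isometry so areas/perimeters/island counts are preserved). So its perimeter = 12.49 mm. Layer 23 (z = 2.3): the cube is present — its section is the full 15.5×12.5 rectangle (perimeter 56.00 mm); the cylinder at (7, 8) does not reach this height (z outside [3, 16.5]); the 28.5×12 cube at (0, 11.5) contributes its full rectangle (perimeter 81.00 mm); Merging all regions: the regions partially overlap (shared area 15.50 mm²), so the edge portions inside another operand are dropped and the merged outline is re-measured after clipping — boundary = 104.00 mm; (rotated 20° about Z; rotation is an isometry so areas/perimeters/island counts are preserved). So its perimeter = 104.00 mm. Layer 23 is larger (104.00 vs 12.49 mm).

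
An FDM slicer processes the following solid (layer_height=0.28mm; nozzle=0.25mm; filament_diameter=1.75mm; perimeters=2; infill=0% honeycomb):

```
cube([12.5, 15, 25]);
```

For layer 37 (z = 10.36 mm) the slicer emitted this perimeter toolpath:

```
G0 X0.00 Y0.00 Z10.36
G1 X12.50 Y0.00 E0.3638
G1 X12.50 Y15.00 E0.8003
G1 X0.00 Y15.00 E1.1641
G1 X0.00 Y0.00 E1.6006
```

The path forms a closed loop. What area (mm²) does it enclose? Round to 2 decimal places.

Apply the shoelace formula to the sequence of (X, Y) vertices; enclosed area = 187.50 mm².

187.50 mm²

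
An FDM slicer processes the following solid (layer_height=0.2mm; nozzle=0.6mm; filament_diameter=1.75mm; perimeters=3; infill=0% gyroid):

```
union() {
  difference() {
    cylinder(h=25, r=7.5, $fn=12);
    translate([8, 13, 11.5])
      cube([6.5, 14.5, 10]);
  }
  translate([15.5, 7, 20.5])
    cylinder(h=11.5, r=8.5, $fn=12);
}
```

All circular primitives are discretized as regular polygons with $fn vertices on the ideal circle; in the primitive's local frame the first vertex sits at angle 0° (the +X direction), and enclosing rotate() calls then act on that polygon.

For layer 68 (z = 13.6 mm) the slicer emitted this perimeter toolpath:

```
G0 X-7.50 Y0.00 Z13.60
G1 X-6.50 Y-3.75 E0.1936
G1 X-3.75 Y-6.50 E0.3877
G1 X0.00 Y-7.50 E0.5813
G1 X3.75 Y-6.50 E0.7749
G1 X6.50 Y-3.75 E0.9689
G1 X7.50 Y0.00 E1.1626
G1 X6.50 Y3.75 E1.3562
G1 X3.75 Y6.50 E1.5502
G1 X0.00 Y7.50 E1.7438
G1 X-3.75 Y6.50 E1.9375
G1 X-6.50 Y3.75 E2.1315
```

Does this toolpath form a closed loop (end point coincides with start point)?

no

Start point (G0): (-7.50, 0.00). End point (last G1): the path does not return to the start — open.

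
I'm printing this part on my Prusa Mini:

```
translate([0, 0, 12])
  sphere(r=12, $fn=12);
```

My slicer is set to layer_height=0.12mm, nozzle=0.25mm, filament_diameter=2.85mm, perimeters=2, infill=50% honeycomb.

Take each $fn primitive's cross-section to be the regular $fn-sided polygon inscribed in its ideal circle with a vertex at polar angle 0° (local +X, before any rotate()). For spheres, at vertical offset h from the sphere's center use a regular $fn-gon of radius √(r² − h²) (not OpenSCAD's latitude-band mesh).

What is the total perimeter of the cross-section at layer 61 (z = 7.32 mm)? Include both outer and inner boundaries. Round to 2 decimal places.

At z = 7.32 mm: the sphere: section is a regular 12-gon, circumradius = √(r²−h²) = √(12²−4.68²) = 11.050 (perimeter = 2·12·11.050·sin(180°/12) = 68.64 mm). Overall, the cross-section is a single solid region. Total boundary length (outer) = 68.64 mm.

68.64 mm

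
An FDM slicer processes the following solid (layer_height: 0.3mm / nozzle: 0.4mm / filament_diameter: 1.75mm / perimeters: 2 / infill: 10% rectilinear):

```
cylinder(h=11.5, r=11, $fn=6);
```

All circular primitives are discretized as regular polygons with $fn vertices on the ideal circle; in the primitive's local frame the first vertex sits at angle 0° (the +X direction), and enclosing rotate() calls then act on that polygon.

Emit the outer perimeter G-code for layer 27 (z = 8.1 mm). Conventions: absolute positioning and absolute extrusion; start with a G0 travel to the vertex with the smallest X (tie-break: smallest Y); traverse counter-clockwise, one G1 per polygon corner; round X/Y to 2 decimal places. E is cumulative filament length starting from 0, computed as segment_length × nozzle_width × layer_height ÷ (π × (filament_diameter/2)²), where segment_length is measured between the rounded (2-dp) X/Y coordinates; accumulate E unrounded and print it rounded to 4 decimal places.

G0 X-11.00 Y0.00 Z8.10
G1 X-5.50 Y-9.53 E0.5490
G1 X5.50 Y-9.53 E1.0977
G1 X11.00 Y0.00 E1.6467
G1 X5.50 Y9.53 E2.1957
G1 X-5.50 Y9.53 E2.7444
G1 X-11.00 Y0.00 E3.2934

At z = 8.1 mm: the r=11 cylinder contributes a regular 6-gon of circumradius 11. The outline is a single polygon with 6 vertices. Extrusion per mm of travel: 0.4 × 0.3 / (π × 0.875²) = 0.049890. Accumulating E over each segment gives final E = 3.2934.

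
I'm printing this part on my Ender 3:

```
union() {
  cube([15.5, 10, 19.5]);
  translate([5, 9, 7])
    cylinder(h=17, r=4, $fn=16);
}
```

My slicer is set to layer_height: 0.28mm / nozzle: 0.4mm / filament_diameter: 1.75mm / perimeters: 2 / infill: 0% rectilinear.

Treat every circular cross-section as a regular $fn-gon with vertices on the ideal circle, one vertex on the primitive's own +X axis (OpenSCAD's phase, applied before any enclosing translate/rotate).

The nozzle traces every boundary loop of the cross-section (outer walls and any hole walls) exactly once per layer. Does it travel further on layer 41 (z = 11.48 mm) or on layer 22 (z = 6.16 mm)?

Layer 41 (z = 11.48): the cube (footprint 15.5×10) is included at this height (perimeter 51.00 mm); the r=4 cylinder at (5, 9) contributes a regular 16-gon of circumradius 4 (perimeter = 2·16·4.000·sin(180°/16) = 24.97 mm); Taking the union: the regions partially overlap (shared area 32.29 mm²), so the edge portions inside another operand are dropped and the merged outline is re-measured after clipping — boundary = 53.84 mm. So its perimeter = 53.84 mm. Layer 22 (z = 6.16): the 15.5×10 cube contributes its full rectangle (perimeter 51.00 mm); the cylinder at (5, 9) does not reach this height (z outside [7, 24]); Combining (union): only the 15.5×10 cube is present, so the union is just that shape — boundary = 51.00 mm. So its perimeter = 51.00 mm. Layer 41 is larger (53.84 vs 51.00 mm).

layer 41 (z = 11.48 mm)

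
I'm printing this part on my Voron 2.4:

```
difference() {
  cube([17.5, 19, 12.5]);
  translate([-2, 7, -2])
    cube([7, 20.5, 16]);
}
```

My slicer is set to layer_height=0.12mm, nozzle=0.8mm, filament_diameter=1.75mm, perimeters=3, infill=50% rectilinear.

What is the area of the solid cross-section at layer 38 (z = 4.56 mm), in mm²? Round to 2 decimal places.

At z = 4.56 mm: the cube is present — its section is the full 17.5×19 rectangle (area 332.50 mm²); the cube at (-2, 7) is present — its section is the full 7×20.5 rectangle (area 143.50 mm²); After the difference (first − rest): starting from the 17.5×19 cube (332.50 mm²), the 7×20.5 cube at (-2, 7) partially overlaps it — only the 60.00 mm² overlap (of its 143.50 mm²) is removed, clipping the outline — area = 272.50 mm². Overall, the cross-section is a single solid region. Net area = 272.50 mm².

272.50 mm²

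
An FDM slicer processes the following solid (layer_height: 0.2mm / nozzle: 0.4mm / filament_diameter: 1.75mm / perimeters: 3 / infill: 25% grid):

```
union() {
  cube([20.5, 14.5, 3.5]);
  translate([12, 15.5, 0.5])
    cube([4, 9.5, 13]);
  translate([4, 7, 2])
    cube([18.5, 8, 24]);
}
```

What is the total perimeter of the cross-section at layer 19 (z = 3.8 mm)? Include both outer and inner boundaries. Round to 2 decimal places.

80.00 mm

At z = 3.8 mm: the cube is not intersected at this z (z outside [0, 3.5]); the cube at (12, 15.5) is present — its section is the full 4×9.5 rectangle (perimeter 27.00 mm); the 18.5×8 cube at (4, 7) contributes its full rectangle (perimeter 53.00 mm); Taking the union: the 2 present regions are separate (no shared area or edge), so areas and boundary lengths simply add and each stays a separate island — boundary = 80.00 mm. Overall, the cross-section has 2 separate islands. Total boundary length (outer) = 80.00 mm.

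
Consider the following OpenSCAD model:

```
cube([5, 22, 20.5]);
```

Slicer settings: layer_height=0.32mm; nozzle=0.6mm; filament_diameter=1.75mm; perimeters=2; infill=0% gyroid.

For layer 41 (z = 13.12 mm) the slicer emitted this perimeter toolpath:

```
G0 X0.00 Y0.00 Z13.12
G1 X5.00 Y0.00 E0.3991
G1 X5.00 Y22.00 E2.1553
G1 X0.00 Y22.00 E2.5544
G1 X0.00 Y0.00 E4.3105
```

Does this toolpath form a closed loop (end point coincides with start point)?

Start point (G0): (0.00, 0.00). End point (last G1): the path returns to the start — closed.

yes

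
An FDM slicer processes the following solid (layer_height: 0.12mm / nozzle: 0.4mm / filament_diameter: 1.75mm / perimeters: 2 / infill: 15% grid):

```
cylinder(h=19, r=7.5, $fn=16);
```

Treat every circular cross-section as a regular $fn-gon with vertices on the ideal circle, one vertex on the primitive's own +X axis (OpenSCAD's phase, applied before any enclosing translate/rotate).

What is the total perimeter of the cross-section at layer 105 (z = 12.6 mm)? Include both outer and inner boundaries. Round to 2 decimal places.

46.82 mm

At z = 12.6 mm: the cylinder: section is a regular 16-gon, circumradius r=7.5 (perimeter = 2·16·7.500·sin(180°/16) = 46.82 mm). Overall, the cross-section is a single solid region. Total boundary length (outer) = 46.82 mm.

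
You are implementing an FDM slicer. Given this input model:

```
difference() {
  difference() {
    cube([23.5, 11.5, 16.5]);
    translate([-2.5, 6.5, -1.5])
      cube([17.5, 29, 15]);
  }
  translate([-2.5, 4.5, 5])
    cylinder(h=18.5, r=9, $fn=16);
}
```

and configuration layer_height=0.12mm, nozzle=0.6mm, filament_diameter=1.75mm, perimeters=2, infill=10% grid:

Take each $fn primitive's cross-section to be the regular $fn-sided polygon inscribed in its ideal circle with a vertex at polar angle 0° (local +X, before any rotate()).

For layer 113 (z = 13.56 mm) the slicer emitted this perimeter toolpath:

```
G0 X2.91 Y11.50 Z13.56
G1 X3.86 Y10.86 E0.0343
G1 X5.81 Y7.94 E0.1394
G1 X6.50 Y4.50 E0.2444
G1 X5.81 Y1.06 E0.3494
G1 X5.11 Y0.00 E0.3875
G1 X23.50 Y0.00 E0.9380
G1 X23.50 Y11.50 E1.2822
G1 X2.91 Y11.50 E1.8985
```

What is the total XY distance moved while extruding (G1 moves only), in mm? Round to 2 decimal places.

63.42 mm

Sum the Euclidean lengths of each G1 segment: total = 63.42 mm.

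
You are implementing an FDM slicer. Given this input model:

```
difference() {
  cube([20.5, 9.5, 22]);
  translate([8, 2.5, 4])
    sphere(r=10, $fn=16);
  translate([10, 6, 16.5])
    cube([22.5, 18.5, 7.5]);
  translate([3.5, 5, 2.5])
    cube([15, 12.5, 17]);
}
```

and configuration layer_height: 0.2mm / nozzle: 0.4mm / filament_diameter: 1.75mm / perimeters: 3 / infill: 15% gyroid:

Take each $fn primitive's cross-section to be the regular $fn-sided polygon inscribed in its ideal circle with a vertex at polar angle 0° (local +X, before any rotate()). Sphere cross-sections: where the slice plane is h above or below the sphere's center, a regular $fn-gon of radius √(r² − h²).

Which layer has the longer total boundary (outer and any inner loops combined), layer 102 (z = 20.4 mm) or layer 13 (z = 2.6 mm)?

Layer 102 (z = 20.4): the cube is present — its section is the full 20.5×9.5 rectangle (perimeter 60.00 mm); the sphere at (8, 2.5) is not intersected at this z (|z−center|=16.400 > r=10); the cube at (10, 6) (footprint 22.5×18.5) is included at this height (perimeter 82.00 mm); the cube at (3.5, 5) is absent (z outside [2.5, 19.5]); Subtracting the remaining from the first: starting from the 20.5×9.5 cube, the 22.5×18.5 cube at (10, 6) partially overlaps it — only the 36.75 mm² overlap (of its 416.25 mm²) is removed, clipping the outline — boundary = 60.00 mm. So its perimeter = 60.00 mm. Layer 13 (z = 2.6): the 20.5×9.5 cube contributes its full rectangle (perimeter 60.00 mm); the r=10 sphere at (8, 2.5) slices to a regular 16-gon of circumradius 9.902 (√(r²−h²) with h=1.4 from center) (perimeter = 2·16·9.902·sin(180°/16) = 61.81 mm); the cube at (10, 6) is absent (z outside [16.5, 24]); the cube at (3.5, 5) (footprint 15×12.5) is included at this height (perimeter 55.00 mm); Taking the first minus the rest: starting from the 20.5×9.5 cube, the r=10 sphere at (8, 2.5) partially overlaps it — only the 161.41 mm² overlap (of its 300.15 mm²) is removed, clipping the outline; the 15×12.5 cube at (3.5, 5) partially overlaps it — only the 9.36 mm² overlap (of its 187.50 mm²) is removed, clipping the outline — boundary = 29.58 mm. So its perimeter = 29.58 mm. Layer 102 is larger (60.00 vs 29.58 mm).

layer 102 (z = 20.4 mm)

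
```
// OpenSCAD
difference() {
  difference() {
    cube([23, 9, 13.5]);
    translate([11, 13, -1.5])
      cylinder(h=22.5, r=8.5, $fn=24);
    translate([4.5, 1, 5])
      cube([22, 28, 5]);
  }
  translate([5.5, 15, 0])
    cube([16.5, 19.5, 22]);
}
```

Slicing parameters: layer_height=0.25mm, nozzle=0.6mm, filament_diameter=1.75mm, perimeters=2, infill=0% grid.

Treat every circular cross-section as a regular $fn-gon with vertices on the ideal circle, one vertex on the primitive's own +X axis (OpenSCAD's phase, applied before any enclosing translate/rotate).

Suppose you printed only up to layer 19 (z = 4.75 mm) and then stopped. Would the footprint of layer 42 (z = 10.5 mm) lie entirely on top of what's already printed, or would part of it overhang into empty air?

entirely on top

Compare the two slices. At z = 4.75: the 23×9 cube contributes its full rectangle (area 207.00 mm²); the r=8.5 cylinder at (11, 13) contributes a regular 24-gon of circumradius 8.5 (area = (24/2)·8.500²·sin(360°/24) = 224.40 mm²); the cube at (4.5, 1) is not intersected at this z (z outside [5, 10]); Taking the first minus the rest: starting from the 23×9 cube (207.00 mm²), the r=8.5 cylinder at (11, 13) partially overlaps it — only the 47.22 mm² overlap (of its 224.40 mm²) is removed, clipping the outline — area = 159.78 mm²; the 16.5×19.5 cube at (5.5, 15) contributes its full rectangle (area 321.75 mm²); Subtracting the remaining from the first: starting from the result so far (159.78 mm²), the 16.5×19.5 cube at (5.5, 15) misses the remaining region (no effect) — area = 159.78 mm². At z = 10.5: the cube is present — its section is the full 23×9 rectangle (area 207.00 mm²); the r=8.5 cylinder at (11, 13) contributes a regular 24-gon of circumradius 8.5 (area = (24/2)·8.500²·sin(360°/24) = 224.40 mm²); the cube at (4.5, 1) is not intersected at this z (z outside [5, 10]); Taking the first minus the rest: starting from the 23×9 cube (207.00 mm²), the r=8.5 cylinder at (11, 13) partially overlaps it — only the 47.22 mm² overlap (of its 224.40 mm²) is removed, clipping the outline — area = 159.78 mm²; the cube at (5.5, 15) is present — its section is the full 16.5×19.5 rectangle (area 321.75 mm²); Subtracting the remaining from the first: starting from the result so far (159.78 mm²), the 16.5×19.5 cube at (5.5, 15) misses the remaining region (no effect) — area = 159.78 mm². Checking containment: the cross-section at z = 10.5 is a subset of the cross-section at z = 4.75.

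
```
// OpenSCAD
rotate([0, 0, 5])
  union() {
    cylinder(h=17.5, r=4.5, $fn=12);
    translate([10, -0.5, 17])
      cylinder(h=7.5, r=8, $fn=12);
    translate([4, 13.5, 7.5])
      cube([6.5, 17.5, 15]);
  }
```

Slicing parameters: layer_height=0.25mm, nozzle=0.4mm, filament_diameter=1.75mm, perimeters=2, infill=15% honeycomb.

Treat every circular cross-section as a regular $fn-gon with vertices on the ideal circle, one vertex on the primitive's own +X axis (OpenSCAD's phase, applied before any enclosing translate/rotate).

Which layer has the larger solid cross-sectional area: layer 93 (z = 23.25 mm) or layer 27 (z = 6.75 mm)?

Layer 93 (z = 23.25): the cylinder is absent (z outside [0, 17.5]); the r=8 cylinder at (10, -0.5) gives a regular 12-gon of circumradius 8 (constant along its height) (area = (12/2)·8.000²·sin(360°/12) = 192.00 mm²); the cube at (4, 13.5) does not reach this height (z outside [7.5, 22.5]); Combining (union): only the r=8 cylinder at (10, -0.5) is present, so the union is just that shape — area = 192.00 mm²; (rotated 5° about Z; rotation is an isometry so areas/perimeters/island counts are preserved). So its area = 192.00 mm². Layer 27 (z = 6.75): the r=4.5 cylinder contributes a regular 12-gon of circumradius 4.5 (area = (12/2)·4.500²·sin(360°/12) = 60.75 mm²); the cylinder at (10, -0.5) is not intersected at this z (z outside [17, 24.5]); the cube at (4, 13.5) is absent (z outside [7.5, 22.5]); Combining (union): only the r=4.5 cylinder is present, so the union is just that shape — area = 60.75 mm²; (whole slice rotated 5° about Z — lengths, areas and connectivity unchanged). So its area = 60.75 mm². Layer 93 is larger (192.00 vs 60.75 mm²).

layer 93 (z = 23.25 mm)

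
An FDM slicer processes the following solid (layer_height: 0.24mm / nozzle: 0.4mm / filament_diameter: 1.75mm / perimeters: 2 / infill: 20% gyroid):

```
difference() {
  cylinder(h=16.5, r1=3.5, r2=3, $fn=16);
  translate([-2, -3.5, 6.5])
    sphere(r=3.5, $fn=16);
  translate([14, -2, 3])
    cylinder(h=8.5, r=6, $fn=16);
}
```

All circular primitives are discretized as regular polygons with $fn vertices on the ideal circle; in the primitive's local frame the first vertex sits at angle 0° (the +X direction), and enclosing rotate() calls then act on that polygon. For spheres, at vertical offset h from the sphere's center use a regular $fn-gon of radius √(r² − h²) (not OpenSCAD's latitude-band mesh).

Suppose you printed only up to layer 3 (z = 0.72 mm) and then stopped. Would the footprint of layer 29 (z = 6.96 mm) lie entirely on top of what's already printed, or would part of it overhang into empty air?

Compare the two slices. At z = 0.72: the cone (r1=3.5→r2=3) has section circumradius 3.478 here — a regular 16-gon (area = (16/2)·3.478²·sin(360°/16) = 37.04 mm²); the sphere at (-2, -3.5) is absent (|z−center|=5.780 > r=3.5); the cylinder at (14, -2) does not reach this height (z outside [3, 11.5]); Taking the first minus the rest: none of the subtracted shapes is present at this height, so the cone is unchanged — area = 37.04 mm². At z = 6.96: the cone: at t=0.422 of its height the radius interpolates to r₁+(r₂−r₁)t = 3.289, giving a regular 16-gon of that circumradius (area = (16/2)·3.289²·sin(360°/16) = 33.12 mm²); the r=3.5 sphere at (-2, -3.5) slices to a regular 16-gon of circumradius 3.470 (√(r²−h²) with h=0.46 from center) (area = (16/2)·3.470²·sin(360°/16) = 36.86 mm²); the r=6 cylinder at (14, -2) contributes a regular 16-gon of circumradius 6 (area = (16/2)·6.000²·sin(360°/16) = 110.21 mm²); Subtracting the remaining from the first: starting from the cone (33.12 mm²), the r=3.5 sphere at (-2, -3.5) partially overlaps it — only the 9.79 mm² overlap (of its 36.86 mm²) is removed, clipping the outline; the r=6 cylinder at (14, -2) misses the remaining region (no effect) — area = 23.33 mm². Checking containment: the cross-section at z = 6.96 is a subset of the cross-section at z = 0.72.

entirely on top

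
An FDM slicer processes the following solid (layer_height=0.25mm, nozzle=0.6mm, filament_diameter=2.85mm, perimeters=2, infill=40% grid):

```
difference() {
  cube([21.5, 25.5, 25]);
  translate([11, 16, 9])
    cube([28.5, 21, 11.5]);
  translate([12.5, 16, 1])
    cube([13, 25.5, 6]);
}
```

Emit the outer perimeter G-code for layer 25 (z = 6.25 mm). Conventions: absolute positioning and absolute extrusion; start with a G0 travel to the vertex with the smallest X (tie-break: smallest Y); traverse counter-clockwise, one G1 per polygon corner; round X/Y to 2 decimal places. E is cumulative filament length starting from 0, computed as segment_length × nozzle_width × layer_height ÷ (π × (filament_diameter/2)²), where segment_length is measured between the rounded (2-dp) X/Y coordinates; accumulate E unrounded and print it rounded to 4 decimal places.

At z = 6.25 mm: the cube (footprint 21.5×25.5) is included at this height; the cube at (11, 16) is not intersected at this z (z outside [9, 20.5]); the cube at (12.5, 16) is present — its section is the full 13×25.5 rectangle; Subtracting the remaining from the first: starting from the 21.5×25.5 cube, the 13×25.5 cube at (12.5, 16) partially overlaps it — only the 85.50 mm² overlap (of its 331.50 mm²) is removed, clipping the outline — 1 connected region. The outline is a single polygon with 6 vertices. Extrusion per mm of travel: 0.6 × 0.25 / (π × 1.425²) = 0.023513. Accumulating E over each segment gives final E = 2.2102.

G0 X0.00 Y0.00 Z6.25
G1 X21.50 Y0.00 E0.5055
G1 X21.50 Y16.00 E0.8817
G1 X12.50 Y16.00 E1.0934
G1 X12.50 Y25.50 E1.3167
G1 X0.00 Y25.50 E1.6107
G1 X0.00 Y0.00 E2.2102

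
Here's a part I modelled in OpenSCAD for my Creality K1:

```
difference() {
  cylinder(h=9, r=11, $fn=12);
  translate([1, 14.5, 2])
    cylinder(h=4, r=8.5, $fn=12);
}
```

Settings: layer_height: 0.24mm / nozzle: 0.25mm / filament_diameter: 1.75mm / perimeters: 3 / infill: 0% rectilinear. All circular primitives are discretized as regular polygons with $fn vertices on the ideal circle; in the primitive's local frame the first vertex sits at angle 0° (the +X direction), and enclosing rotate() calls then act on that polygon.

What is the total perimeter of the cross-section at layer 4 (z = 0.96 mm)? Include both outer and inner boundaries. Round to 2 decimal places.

At z = 0.96 mm: the r=11 cylinder gives a regular 12-gon of circumradius 11 (constant along its height) (perimeter = 2·12·11.000·sin(180°/12) = 68.33 mm); the cylinder at (1, 14.5) is absent (z outside [2, 6]); After the difference (first − rest): none of the subtracted shapes is present at this height, so the r=11 cylinder is unchanged — boundary = 68.33 mm. Overall, the cross-section is a single solid region. Total boundary length (outer) = 68.33 mm.

68.33 mm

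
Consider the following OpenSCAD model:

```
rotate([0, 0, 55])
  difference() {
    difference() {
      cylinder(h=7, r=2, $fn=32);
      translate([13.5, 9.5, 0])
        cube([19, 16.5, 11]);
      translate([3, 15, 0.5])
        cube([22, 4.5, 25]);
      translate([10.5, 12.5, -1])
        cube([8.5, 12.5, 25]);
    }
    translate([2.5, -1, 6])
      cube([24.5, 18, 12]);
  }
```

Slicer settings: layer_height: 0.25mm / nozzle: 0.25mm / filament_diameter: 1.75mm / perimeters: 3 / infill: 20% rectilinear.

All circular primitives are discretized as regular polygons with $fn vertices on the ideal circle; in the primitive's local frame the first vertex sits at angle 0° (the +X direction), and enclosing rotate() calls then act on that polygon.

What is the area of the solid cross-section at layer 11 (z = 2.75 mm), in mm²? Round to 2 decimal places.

12.49 mm²

At z = 2.75 mm: the cylinder: section is a regular 32-gon, circumradius r=2 (area = (32/2)·2.000²·sin(360°/32) = 12.49 mm²); the cube at (13.5, 9.5) is present — its section is the full 19×16.5 rectangle (area 313.50 mm²); the cube at (3, 15) is present — its section is the full 22×4.5 rectangle (area 99.00 mm²); the 8.5×12.5 cube at (10.5, 12.5) contributes its full rectangle (area 106.25 mm²); Taking the first minus the rest: starting from the r=2 cylinder (12.49 mm²), the 19×16.5 cube at (13.5, 9.5) misses the remaining region (no effect); the 22×4.5 cube at (3, 15) misses the remaining region (no effect); the 8.5×12.5 cube at (10.5, 12.5) misses the remaining region (no effect) — area = 12.49 mm²; the cube at (2.5, -1) does not reach this height (z outside [6, 18]); Taking the first minus the rest: none of the subtracted shapes is present at this height, so the result so far is unchanged — area = 12.49 mm²; (whole slice rotated 55° about Z — lengths, areas and connectivity unchanged). Overall, the cross-section is a single solid region. Net area = 12.49 mm².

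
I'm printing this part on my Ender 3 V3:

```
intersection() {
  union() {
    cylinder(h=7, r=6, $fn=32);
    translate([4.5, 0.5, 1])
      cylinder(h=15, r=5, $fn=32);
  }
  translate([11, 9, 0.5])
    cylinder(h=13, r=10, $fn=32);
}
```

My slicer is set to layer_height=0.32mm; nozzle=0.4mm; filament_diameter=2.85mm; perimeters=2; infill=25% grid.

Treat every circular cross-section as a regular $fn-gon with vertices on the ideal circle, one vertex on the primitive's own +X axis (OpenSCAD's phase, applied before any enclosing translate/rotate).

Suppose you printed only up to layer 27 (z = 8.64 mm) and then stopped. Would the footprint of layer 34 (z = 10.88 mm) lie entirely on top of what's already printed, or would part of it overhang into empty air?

Compare the two slices. At z = 8.64: the cylinder is absent (z outside [0, 7]); the cylinder at (4.5, 0.5): section is a regular 32-gon, circumradius r=5 (area = (32/2)·5.000²·sin(360°/32) = 78.04 mm²); Combining (union): only the r=5 cylinder at (4.5, 0.5) is present, so the union is just that shape — area = 78.04 mm²; the r=10 cylinder at (11, 9) gives a regular 32-gon of circumradius 10 (constant along its height) (area = (32/2)·10.000²·sin(360°/32) = 312.14 mm²); Taking the intersection: the r=10 cylinder at (11, 9) partially overlaps that combined region; clipping to the common part keeps 27.92 mm² — area = 27.92 mm². At z = 10.88: the cylinder is absent (z outside [0, 7]); the r=5 cylinder at (4.5, 0.5) contributes a regular 32-gon of circumradius 5 (area = (32/2)·5.000²·sin(360°/32) = 78.04 mm²); Combining (union): only the r=5 cylinder at (4.5, 0.5) is present, so the union is just that shape — area = 78.04 mm²; the r=10 cylinder at (11, 9) gives a regular 32-gon of circumradius 10 (constant along its height) (area = (32/2)·10.000²·sin(360°/32) = 312.14 mm²); Taking the intersection: the r=10 cylinder at (11, 9) partially overlaps the result so far; clipping to the common part keeps 27.92 mm² — area = 27.92 mm². Checking containment: the cross-section at z = 10.88 is a subset of the cross-section at z = 8.64.

entirely on top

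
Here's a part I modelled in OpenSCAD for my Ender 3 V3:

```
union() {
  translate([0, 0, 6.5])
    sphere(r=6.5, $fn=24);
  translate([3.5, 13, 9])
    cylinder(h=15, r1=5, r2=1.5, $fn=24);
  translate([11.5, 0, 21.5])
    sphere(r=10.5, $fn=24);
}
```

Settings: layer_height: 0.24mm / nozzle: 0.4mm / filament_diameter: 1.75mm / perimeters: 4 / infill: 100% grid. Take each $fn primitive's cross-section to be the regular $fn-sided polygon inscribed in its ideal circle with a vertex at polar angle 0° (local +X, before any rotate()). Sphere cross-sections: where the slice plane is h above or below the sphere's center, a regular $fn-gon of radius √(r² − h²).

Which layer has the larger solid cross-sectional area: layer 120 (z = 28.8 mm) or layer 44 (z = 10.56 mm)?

Layer 120 (z = 28.8): the sphere is absent (|z−center|=22.300 > r=6.5); the cone at (3.5, 13) is not intersected at this z (z outside [9, 24]); the r=10.5 sphere at (11.5, 0) contributes a regular 24-gon of circumradius √(10.5²−7.3²) = 7.547 (area = (24/2)·7.547²·sin(360°/24) = 176.91 mm²); Combining (union): only the r=10.5 sphere at (11.5, 0) is present, so the union is just that shape — area = 176.91 mm². So its area = 176.91 mm². Layer 44 (z = 10.56): the sphere: section is a regular 24-gon, circumradius = √(r²−h²) = √(6.5²−4.06²) = 5.076 (area = (24/2)·5.076²·sin(360°/24) = 80.03 mm²); the cone at (3.5, 13) contributes a regular 24-gon of circumradius 4.636 (interpolated between r1=5 and r2=1.5 at t=0.104) (area = (24/2)·4.636²·sin(360°/24) = 66.75 mm²); the sphere at (11.5, 0) does not reach this height (|z−center|=10.940 > r=10.5); Taking the union: the 2 present regions are separate (no shared area or edge), so areas and boundary lengths simply add and each stays a separate island — area = 146.78 mm². So its area = 146.78 mm². Layer 120 is larger (176.91 vs 146.78 mm²).

layer 120 (z = 28.8 mm)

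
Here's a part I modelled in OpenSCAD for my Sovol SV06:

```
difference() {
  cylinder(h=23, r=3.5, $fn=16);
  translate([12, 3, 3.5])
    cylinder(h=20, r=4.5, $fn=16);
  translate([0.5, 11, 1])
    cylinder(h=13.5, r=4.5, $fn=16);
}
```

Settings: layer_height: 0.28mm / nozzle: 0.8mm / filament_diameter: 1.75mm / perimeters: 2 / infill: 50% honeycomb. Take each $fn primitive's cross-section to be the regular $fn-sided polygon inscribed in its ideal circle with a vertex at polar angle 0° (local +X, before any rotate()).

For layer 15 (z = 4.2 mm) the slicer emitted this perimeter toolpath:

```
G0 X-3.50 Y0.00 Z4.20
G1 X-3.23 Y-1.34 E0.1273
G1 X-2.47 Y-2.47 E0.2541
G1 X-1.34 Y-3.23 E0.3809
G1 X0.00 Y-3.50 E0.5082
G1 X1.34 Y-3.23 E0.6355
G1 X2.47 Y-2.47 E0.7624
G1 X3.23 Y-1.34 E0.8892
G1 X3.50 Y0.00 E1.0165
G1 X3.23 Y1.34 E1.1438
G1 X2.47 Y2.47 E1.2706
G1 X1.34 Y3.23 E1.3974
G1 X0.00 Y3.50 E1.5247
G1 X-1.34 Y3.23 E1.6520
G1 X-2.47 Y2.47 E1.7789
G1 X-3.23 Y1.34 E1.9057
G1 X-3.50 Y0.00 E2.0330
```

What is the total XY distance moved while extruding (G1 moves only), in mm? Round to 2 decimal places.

Sum the Euclidean lengths of each G1 segment: total = 21.83 mm.

21.83 mm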